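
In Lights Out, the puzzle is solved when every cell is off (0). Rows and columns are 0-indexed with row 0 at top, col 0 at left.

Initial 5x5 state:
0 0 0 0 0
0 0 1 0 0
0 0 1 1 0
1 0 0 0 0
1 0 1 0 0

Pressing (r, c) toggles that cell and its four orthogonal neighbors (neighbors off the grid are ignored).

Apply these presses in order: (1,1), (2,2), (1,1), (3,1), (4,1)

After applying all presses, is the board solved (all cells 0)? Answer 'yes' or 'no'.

After press 1 at (1,1):
0 1 0 0 0
1 1 0 0 0
0 1 1 1 0
1 0 0 0 0
1 0 1 0 0

After press 2 at (2,2):
0 1 0 0 0
1 1 1 0 0
0 0 0 0 0
1 0 1 0 0
1 0 1 0 0

After press 3 at (1,1):
0 0 0 0 0
0 0 0 0 0
0 1 0 0 0
1 0 1 0 0
1 0 1 0 0

After press 4 at (3,1):
0 0 0 0 0
0 0 0 0 0
0 0 0 0 0
0 1 0 0 0
1 1 1 0 0

After press 5 at (4,1):
0 0 0 0 0
0 0 0 0 0
0 0 0 0 0
0 0 0 0 0
0 0 0 0 0

Lights still on: 0

Answer: yes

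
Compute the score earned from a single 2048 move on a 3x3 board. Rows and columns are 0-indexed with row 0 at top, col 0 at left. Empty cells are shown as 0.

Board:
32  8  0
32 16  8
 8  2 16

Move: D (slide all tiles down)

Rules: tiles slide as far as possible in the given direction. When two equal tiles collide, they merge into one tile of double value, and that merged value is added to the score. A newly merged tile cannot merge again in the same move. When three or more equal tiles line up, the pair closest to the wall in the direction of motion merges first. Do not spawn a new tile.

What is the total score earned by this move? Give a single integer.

Slide down:
col 0: [32, 32, 8] -> [0, 64, 8]  score +64 (running 64)
col 1: [8, 16, 2] -> [8, 16, 2]  score +0 (running 64)
col 2: [0, 8, 16] -> [0, 8, 16]  score +0 (running 64)
Board after move:
 0  8  0
64 16  8
 8  2 16

Answer: 64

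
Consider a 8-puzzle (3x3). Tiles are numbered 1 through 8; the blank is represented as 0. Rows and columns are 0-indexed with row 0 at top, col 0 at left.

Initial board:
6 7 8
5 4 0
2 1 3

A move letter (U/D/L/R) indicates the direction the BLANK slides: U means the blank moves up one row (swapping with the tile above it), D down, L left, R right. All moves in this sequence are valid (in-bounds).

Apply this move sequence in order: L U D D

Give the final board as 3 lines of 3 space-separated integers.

Answer: 6 7 8
5 1 4
2 0 3

Derivation:
After move 1 (L):
6 7 8
5 0 4
2 1 3

After move 2 (U):
6 0 8
5 7 4
2 1 3

After move 3 (D):
6 7 8
5 0 4
2 1 3

After move 4 (D):
6 7 8
5 1 4
2 0 3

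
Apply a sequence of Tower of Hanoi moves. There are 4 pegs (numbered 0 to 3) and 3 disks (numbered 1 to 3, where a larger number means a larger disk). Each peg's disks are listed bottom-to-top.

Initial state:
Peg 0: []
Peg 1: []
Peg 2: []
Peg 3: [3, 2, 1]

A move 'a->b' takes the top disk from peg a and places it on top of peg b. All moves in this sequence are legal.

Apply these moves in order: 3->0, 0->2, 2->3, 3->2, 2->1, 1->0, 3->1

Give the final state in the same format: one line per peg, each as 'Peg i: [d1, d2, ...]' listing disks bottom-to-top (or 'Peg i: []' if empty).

Answer: Peg 0: [1]
Peg 1: [2]
Peg 2: []
Peg 3: [3]

Derivation:
After move 1 (3->0):
Peg 0: [1]
Peg 1: []
Peg 2: []
Peg 3: [3, 2]

After move 2 (0->2):
Peg 0: []
Peg 1: []
Peg 2: [1]
Peg 3: [3, 2]

After move 3 (2->3):
Peg 0: []
Peg 1: []
Peg 2: []
Peg 3: [3, 2, 1]

After move 4 (3->2):
Peg 0: []
Peg 1: []
Peg 2: [1]
Peg 3: [3, 2]

After move 5 (2->1):
Peg 0: []
Peg 1: [1]
Peg 2: []
Peg 3: [3, 2]

After move 6 (1->0):
Peg 0: [1]
Peg 1: []
Peg 2: []
Peg 3: [3, 2]

After move 7 (3->1):
Peg 0: [1]
Peg 1: [2]
Peg 2: []
Peg 3: [3]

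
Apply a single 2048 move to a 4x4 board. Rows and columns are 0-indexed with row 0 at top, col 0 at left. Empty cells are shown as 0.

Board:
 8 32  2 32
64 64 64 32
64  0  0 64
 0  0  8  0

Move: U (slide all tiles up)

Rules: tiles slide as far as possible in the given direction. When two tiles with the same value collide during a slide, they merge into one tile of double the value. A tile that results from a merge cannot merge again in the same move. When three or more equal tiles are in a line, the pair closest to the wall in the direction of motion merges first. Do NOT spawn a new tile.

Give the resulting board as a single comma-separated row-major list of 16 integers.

Answer: 8, 32, 2, 64, 128, 64, 64, 64, 0, 0, 8, 0, 0, 0, 0, 0

Derivation:
Slide up:
col 0: [8, 64, 64, 0] -> [8, 128, 0, 0]
col 1: [32, 64, 0, 0] -> [32, 64, 0, 0]
col 2: [2, 64, 0, 8] -> [2, 64, 8, 0]
col 3: [32, 32, 64, 0] -> [64, 64, 0, 0]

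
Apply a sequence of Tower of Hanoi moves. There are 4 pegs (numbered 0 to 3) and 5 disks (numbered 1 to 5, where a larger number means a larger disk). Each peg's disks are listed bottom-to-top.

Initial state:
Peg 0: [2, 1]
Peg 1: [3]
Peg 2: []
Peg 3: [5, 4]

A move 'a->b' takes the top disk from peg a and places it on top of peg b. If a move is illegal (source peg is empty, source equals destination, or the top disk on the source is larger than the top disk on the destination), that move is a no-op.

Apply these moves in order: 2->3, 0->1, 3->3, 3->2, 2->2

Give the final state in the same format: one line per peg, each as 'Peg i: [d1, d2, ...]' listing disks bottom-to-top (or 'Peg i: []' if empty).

Answer: Peg 0: [2]
Peg 1: [3, 1]
Peg 2: [4]
Peg 3: [5]

Derivation:
After move 1 (2->3):
Peg 0: [2, 1]
Peg 1: [3]
Peg 2: []
Peg 3: [5, 4]

After move 2 (0->1):
Peg 0: [2]
Peg 1: [3, 1]
Peg 2: []
Peg 3: [5, 4]

After move 3 (3->3):
Peg 0: [2]
Peg 1: [3, 1]
Peg 2: []
Peg 3: [5, 4]

After move 4 (3->2):
Peg 0: [2]
Peg 1: [3, 1]
Peg 2: [4]
Peg 3: [5]

After move 5 (2->2):
Peg 0: [2]
Peg 1: [3, 1]
Peg 2: [4]
Peg 3: [5]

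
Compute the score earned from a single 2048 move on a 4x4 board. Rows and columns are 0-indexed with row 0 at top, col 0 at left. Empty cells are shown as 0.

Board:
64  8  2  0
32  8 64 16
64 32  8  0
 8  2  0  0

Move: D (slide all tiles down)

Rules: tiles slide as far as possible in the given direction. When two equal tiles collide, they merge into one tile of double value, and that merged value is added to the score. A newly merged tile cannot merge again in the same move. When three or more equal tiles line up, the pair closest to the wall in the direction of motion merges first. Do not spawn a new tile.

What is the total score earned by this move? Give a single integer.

Answer: 16

Derivation:
Slide down:
col 0: [64, 32, 64, 8] -> [64, 32, 64, 8]  score +0 (running 0)
col 1: [8, 8, 32, 2] -> [0, 16, 32, 2]  score +16 (running 16)
col 2: [2, 64, 8, 0] -> [0, 2, 64, 8]  score +0 (running 16)
col 3: [0, 16, 0, 0] -> [0, 0, 0, 16]  score +0 (running 16)
Board after move:
64  0  0  0
32 16  2  0
64 32 64  0
 8  2  8 16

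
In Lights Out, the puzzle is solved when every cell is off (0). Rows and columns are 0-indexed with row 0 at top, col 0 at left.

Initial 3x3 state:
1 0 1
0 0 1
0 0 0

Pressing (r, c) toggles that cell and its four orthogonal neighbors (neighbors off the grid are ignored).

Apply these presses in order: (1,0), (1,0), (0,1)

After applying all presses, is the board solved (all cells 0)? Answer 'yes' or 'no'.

After press 1 at (1,0):
0 0 1
1 1 1
1 0 0

After press 2 at (1,0):
1 0 1
0 0 1
0 0 0

After press 3 at (0,1):
0 1 0
0 1 1
0 0 0

Lights still on: 3

Answer: no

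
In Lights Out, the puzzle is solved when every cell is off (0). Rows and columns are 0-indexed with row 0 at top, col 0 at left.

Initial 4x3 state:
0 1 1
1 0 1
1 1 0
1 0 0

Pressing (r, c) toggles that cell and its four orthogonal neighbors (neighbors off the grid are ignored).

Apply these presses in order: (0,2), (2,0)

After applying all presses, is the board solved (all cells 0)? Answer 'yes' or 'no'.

Answer: yes

Derivation:
After press 1 at (0,2):
0 0 0
1 0 0
1 1 0
1 0 0

After press 2 at (2,0):
0 0 0
0 0 0
0 0 0
0 0 0

Lights still on: 0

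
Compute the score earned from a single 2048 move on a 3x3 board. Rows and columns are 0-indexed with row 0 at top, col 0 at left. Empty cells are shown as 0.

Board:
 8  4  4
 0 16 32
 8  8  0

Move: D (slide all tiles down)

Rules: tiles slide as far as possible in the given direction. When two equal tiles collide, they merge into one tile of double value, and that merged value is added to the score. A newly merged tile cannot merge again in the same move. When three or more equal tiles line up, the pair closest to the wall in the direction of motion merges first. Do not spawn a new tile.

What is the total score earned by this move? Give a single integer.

Slide down:
col 0: [8, 0, 8] -> [0, 0, 16]  score +16 (running 16)
col 1: [4, 16, 8] -> [4, 16, 8]  score +0 (running 16)
col 2: [4, 32, 0] -> [0, 4, 32]  score +0 (running 16)
Board after move:
 0  4  0
 0 16  4
16  8 32

Answer: 16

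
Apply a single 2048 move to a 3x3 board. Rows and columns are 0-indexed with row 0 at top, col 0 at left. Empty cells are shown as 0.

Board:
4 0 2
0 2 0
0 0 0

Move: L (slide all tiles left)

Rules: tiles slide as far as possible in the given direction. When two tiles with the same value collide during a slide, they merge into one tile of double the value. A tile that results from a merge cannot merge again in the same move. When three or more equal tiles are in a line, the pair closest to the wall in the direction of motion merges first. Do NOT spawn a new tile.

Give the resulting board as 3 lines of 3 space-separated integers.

Answer: 4 2 0
2 0 0
0 0 0

Derivation:
Slide left:
row 0: [4, 0, 2] -> [4, 2, 0]
row 1: [0, 2, 0] -> [2, 0, 0]
row 2: [0, 0, 0] -> [0, 0, 0]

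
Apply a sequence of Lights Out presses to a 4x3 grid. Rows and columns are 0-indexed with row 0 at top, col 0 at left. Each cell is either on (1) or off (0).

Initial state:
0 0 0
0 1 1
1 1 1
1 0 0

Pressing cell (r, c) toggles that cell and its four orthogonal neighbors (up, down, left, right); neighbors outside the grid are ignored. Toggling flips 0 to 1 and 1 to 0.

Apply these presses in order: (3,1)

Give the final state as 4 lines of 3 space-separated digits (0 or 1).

After press 1 at (3,1):
0 0 0
0 1 1
1 0 1
0 1 1

Answer: 0 0 0
0 1 1
1 0 1
0 1 1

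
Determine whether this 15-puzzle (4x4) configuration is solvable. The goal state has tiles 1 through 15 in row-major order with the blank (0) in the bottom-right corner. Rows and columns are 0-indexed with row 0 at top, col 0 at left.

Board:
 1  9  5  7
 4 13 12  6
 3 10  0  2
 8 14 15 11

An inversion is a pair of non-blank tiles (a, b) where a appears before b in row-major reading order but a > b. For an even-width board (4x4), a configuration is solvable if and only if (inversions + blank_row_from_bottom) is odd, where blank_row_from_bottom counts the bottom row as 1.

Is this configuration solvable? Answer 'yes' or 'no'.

Answer: no

Derivation:
Inversions: 36
Blank is in row 2 (0-indexed from top), which is row 2 counting from the bottom (bottom = 1).
36 + 2 = 38, which is even, so the puzzle is not solvable.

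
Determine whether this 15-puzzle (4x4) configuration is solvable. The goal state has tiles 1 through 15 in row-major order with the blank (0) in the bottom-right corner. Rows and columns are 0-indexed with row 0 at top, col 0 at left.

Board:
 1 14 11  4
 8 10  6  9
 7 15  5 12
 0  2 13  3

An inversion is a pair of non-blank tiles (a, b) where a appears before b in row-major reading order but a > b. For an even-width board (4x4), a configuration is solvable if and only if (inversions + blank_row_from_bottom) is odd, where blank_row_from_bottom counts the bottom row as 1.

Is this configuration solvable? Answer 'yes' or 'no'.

Answer: yes

Derivation:
Inversions: 54
Blank is in row 3 (0-indexed from top), which is row 1 counting from the bottom (bottom = 1).
54 + 1 = 55, which is odd, so the puzzle is solvable.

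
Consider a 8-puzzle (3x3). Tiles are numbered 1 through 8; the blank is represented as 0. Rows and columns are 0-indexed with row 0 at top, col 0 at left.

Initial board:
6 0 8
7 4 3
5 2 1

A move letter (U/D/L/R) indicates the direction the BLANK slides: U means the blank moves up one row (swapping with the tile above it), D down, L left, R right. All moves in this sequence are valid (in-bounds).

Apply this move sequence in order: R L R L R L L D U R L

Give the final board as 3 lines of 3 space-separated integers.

After move 1 (R):
6 8 0
7 4 3
5 2 1

After move 2 (L):
6 0 8
7 4 3
5 2 1

After move 3 (R):
6 8 0
7 4 3
5 2 1

After move 4 (L):
6 0 8
7 4 3
5 2 1

After move 5 (R):
6 8 0
7 4 3
5 2 1

After move 6 (L):
6 0 8
7 4 3
5 2 1

After move 7 (L):
0 6 8
7 4 3
5 2 1

After move 8 (D):
7 6 8
0 4 3
5 2 1

After move 9 (U):
0 6 8
7 4 3
5 2 1

After move 10 (R):
6 0 8
7 4 3
5 2 1

After move 11 (L):
0 6 8
7 4 3
5 2 1

Answer: 0 6 8
7 4 3
5 2 1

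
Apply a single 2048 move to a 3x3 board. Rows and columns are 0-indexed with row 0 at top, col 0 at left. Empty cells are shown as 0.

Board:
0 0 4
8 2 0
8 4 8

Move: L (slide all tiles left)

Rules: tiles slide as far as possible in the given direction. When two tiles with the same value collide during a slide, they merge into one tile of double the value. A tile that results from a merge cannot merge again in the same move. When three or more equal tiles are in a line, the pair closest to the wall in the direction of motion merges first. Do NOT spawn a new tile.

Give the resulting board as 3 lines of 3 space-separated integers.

Answer: 4 0 0
8 2 0
8 4 8

Derivation:
Slide left:
row 0: [0, 0, 4] -> [4, 0, 0]
row 1: [8, 2, 0] -> [8, 2, 0]
row 2: [8, 4, 8] -> [8, 4, 8]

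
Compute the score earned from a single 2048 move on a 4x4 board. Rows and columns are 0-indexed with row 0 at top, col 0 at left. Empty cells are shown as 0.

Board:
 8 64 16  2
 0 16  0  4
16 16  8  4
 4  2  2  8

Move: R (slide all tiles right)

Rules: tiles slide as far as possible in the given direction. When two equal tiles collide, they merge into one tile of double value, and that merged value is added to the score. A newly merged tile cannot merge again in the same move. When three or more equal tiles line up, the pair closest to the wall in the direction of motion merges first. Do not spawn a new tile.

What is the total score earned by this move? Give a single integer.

Slide right:
row 0: [8, 64, 16, 2] -> [8, 64, 16, 2]  score +0 (running 0)
row 1: [0, 16, 0, 4] -> [0, 0, 16, 4]  score +0 (running 0)
row 2: [16, 16, 8, 4] -> [0, 32, 8, 4]  score +32 (running 32)
row 3: [4, 2, 2, 8] -> [0, 4, 4, 8]  score +4 (running 36)
Board after move:
 8 64 16  2
 0  0 16  4
 0 32  8  4
 0  4  4  8

Answer: 36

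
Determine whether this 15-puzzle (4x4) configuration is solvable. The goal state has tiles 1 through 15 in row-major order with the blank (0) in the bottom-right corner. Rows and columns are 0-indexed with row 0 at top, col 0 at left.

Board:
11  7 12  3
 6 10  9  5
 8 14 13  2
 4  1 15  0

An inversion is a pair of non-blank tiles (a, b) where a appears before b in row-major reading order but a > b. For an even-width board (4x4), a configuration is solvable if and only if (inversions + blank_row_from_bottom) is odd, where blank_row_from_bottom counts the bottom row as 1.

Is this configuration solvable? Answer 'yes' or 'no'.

Answer: no

Derivation:
Inversions: 57
Blank is in row 3 (0-indexed from top), which is row 1 counting from the bottom (bottom = 1).
57 + 1 = 58, which is even, so the puzzle is not solvable.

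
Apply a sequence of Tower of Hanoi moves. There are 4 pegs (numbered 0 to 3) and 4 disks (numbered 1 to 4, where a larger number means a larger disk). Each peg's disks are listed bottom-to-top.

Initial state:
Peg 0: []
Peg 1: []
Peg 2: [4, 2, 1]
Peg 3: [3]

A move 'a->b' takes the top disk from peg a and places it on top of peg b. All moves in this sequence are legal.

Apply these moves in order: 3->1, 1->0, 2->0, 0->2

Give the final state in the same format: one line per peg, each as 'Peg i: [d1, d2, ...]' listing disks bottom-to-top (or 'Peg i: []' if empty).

After move 1 (3->1):
Peg 0: []
Peg 1: [3]
Peg 2: [4, 2, 1]
Peg 3: []

After move 2 (1->0):
Peg 0: [3]
Peg 1: []
Peg 2: [4, 2, 1]
Peg 3: []

After move 3 (2->0):
Peg 0: [3, 1]
Peg 1: []
Peg 2: [4, 2]
Peg 3: []

After move 4 (0->2):
Peg 0: [3]
Peg 1: []
Peg 2: [4, 2, 1]
Peg 3: []

Answer: Peg 0: [3]
Peg 1: []
Peg 2: [4, 2, 1]
Peg 3: []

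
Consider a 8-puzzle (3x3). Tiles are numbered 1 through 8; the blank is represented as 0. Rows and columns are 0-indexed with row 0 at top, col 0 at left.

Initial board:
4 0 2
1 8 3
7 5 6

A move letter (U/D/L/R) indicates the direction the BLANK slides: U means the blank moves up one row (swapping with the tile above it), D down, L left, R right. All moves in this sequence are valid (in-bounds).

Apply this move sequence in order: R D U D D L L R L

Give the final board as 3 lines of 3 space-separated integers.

Answer: 4 2 3
1 8 6
0 7 5

Derivation:
After move 1 (R):
4 2 0
1 8 3
7 5 6

After move 2 (D):
4 2 3
1 8 0
7 5 6

After move 3 (U):
4 2 0
1 8 3
7 5 6

After move 4 (D):
4 2 3
1 8 0
7 5 6

After move 5 (D):
4 2 3
1 8 6
7 5 0

After move 6 (L):
4 2 3
1 8 6
7 0 5

After move 7 (L):
4 2 3
1 8 6
0 7 5

After move 8 (R):
4 2 3
1 8 6
7 0 5

After move 9 (L):
4 2 3
1 8 6
0 7 5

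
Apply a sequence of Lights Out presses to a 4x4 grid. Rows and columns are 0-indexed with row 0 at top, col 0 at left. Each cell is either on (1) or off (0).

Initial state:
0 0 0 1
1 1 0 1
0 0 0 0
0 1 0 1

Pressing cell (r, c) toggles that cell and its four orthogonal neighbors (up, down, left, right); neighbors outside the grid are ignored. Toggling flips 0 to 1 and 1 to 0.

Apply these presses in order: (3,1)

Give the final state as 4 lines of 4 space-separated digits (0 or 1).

Answer: 0 0 0 1
1 1 0 1
0 1 0 0
1 0 1 1

Derivation:
After press 1 at (3,1):
0 0 0 1
1 1 0 1
0 1 0 0
1 0 1 1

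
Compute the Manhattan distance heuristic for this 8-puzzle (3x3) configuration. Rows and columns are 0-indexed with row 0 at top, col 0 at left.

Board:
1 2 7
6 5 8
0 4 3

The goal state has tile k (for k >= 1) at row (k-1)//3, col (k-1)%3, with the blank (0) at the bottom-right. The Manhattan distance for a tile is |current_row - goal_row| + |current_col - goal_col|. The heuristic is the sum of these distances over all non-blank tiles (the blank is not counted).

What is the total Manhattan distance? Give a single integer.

Answer: 12

Derivation:
Tile 1: (0,0)->(0,0) = 0
Tile 2: (0,1)->(0,1) = 0
Tile 7: (0,2)->(2,0) = 4
Tile 6: (1,0)->(1,2) = 2
Tile 5: (1,1)->(1,1) = 0
Tile 8: (1,2)->(2,1) = 2
Tile 4: (2,1)->(1,0) = 2
Tile 3: (2,2)->(0,2) = 2
Sum: 0 + 0 + 4 + 2 + 0 + 2 + 2 + 2 = 12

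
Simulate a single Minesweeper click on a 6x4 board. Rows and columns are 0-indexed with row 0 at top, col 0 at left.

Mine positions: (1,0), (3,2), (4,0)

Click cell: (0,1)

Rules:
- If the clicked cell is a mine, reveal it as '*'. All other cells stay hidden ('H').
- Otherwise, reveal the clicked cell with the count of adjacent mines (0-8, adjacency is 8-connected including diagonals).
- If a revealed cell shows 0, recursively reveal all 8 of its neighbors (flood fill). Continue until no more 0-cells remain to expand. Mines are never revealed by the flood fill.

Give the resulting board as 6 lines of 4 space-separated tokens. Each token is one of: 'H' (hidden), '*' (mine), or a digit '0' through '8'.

H 1 H H
H H H H
H H H H
H H H H
H H H H
H H H H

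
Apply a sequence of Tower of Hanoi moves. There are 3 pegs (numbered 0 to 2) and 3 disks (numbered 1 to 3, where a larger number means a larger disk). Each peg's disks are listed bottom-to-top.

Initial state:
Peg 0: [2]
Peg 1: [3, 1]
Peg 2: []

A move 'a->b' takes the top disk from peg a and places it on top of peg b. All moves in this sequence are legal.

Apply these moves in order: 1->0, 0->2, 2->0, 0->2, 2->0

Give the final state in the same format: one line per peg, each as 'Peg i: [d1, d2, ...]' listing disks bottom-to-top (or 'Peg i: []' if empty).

Answer: Peg 0: [2, 1]
Peg 1: [3]
Peg 2: []

Derivation:
After move 1 (1->0):
Peg 0: [2, 1]
Peg 1: [3]
Peg 2: []

After move 2 (0->2):
Peg 0: [2]
Peg 1: [3]
Peg 2: [1]

After move 3 (2->0):
Peg 0: [2, 1]
Peg 1: [3]
Peg 2: []

After move 4 (0->2):
Peg 0: [2]
Peg 1: [3]
Peg 2: [1]

After move 5 (2->0):
Peg 0: [2, 1]
Peg 1: [3]
Peg 2: []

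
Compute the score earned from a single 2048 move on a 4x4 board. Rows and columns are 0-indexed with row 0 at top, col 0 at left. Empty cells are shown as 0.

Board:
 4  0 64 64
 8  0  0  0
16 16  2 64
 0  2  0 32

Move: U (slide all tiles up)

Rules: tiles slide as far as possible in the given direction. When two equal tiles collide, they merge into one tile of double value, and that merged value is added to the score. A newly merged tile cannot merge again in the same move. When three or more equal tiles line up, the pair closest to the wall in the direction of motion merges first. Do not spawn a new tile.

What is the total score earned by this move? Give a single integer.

Slide up:
col 0: [4, 8, 16, 0] -> [4, 8, 16, 0]  score +0 (running 0)
col 1: [0, 0, 16, 2] -> [16, 2, 0, 0]  score +0 (running 0)
col 2: [64, 0, 2, 0] -> [64, 2, 0, 0]  score +0 (running 0)
col 3: [64, 0, 64, 32] -> [128, 32, 0, 0]  score +128 (running 128)
Board after move:
  4  16  64 128
  8   2   2  32
 16   0   0   0
  0   0   0   0

Answer: 128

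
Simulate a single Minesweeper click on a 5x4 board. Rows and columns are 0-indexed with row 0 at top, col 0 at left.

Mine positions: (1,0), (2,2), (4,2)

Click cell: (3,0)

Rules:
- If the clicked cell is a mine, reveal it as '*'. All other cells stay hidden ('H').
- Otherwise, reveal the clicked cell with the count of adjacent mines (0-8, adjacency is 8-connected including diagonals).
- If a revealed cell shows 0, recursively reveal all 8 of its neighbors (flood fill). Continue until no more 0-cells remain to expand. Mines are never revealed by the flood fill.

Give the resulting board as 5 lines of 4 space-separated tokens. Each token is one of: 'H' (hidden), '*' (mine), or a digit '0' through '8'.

H H H H
H H H H
1 2 H H
0 2 H H
0 1 H H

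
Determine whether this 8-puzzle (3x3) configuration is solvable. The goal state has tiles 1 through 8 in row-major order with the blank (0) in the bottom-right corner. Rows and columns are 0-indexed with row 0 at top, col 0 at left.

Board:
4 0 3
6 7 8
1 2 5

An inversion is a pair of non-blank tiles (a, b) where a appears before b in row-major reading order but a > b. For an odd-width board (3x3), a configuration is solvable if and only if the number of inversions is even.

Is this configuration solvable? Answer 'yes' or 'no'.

Answer: yes

Derivation:
Inversions (pairs i<j in row-major order where tile[i] > tile[j] > 0): 14
14 is even, so the puzzle is solvable.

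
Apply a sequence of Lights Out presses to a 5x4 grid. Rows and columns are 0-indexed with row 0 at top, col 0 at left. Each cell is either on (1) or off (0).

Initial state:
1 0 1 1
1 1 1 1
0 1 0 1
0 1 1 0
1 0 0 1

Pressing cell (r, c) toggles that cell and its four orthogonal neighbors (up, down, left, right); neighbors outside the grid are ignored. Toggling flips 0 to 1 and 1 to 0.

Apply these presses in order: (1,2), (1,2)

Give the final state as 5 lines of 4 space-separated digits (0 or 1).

After press 1 at (1,2):
1 0 0 1
1 0 0 0
0 1 1 1
0 1 1 0
1 0 0 1

After press 2 at (1,2):
1 0 1 1
1 1 1 1
0 1 0 1
0 1 1 0
1 0 0 1

Answer: 1 0 1 1
1 1 1 1
0 1 0 1
0 1 1 0
1 0 0 1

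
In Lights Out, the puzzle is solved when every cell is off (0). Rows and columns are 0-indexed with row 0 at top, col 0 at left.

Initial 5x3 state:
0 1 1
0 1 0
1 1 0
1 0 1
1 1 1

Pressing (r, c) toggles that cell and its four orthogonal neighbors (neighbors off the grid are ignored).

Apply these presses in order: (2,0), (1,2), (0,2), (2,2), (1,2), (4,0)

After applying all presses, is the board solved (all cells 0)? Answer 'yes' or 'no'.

Answer: no

Derivation:
After press 1 at (2,0):
0 1 1
1 1 0
0 0 0
0 0 1
1 1 1

After press 2 at (1,2):
0 1 0
1 0 1
0 0 1
0 0 1
1 1 1

After press 3 at (0,2):
0 0 1
1 0 0
0 0 1
0 0 1
1 1 1

After press 4 at (2,2):
0 0 1
1 0 1
0 1 0
0 0 0
1 1 1

After press 5 at (1,2):
0 0 0
1 1 0
0 1 1
0 0 0
1 1 1

After press 6 at (4,0):
0 0 0
1 1 0
0 1 1
1 0 0
0 0 1

Lights still on: 6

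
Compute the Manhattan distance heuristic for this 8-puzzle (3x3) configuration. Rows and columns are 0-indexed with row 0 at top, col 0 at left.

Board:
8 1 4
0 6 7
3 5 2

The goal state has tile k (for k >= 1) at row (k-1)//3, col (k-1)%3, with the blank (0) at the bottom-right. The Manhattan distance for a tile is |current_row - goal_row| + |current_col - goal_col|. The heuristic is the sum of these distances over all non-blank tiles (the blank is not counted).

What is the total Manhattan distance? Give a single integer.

Tile 8: (0,0)->(2,1) = 3
Tile 1: (0,1)->(0,0) = 1
Tile 4: (0,2)->(1,0) = 3
Tile 6: (1,1)->(1,2) = 1
Tile 7: (1,2)->(2,0) = 3
Tile 3: (2,0)->(0,2) = 4
Tile 5: (2,1)->(1,1) = 1
Tile 2: (2,2)->(0,1) = 3
Sum: 3 + 1 + 3 + 1 + 3 + 4 + 1 + 3 = 19

Answer: 19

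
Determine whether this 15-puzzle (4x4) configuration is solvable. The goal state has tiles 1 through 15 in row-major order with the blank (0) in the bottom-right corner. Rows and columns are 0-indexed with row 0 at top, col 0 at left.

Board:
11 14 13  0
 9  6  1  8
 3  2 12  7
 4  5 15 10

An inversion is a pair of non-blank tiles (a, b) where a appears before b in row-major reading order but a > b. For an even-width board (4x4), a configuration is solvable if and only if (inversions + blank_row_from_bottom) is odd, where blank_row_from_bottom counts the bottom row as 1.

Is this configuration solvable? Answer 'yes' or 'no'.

Inversions: 59
Blank is in row 0 (0-indexed from top), which is row 4 counting from the bottom (bottom = 1).
59 + 4 = 63, which is odd, so the puzzle is solvable.

Answer: yes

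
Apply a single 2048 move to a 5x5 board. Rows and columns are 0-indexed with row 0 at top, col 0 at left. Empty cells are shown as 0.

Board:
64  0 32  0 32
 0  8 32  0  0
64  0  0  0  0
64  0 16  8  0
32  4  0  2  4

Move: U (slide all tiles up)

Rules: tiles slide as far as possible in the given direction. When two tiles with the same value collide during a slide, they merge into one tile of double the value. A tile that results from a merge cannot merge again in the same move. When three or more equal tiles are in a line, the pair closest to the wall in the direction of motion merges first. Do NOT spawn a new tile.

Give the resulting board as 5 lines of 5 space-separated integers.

Slide up:
col 0: [64, 0, 64, 64, 32] -> [128, 64, 32, 0, 0]
col 1: [0, 8, 0, 0, 4] -> [8, 4, 0, 0, 0]
col 2: [32, 32, 0, 16, 0] -> [64, 16, 0, 0, 0]
col 3: [0, 0, 0, 8, 2] -> [8, 2, 0, 0, 0]
col 4: [32, 0, 0, 0, 4] -> [32, 4, 0, 0, 0]

Answer: 128   8  64   8  32
 64   4  16   2   4
 32   0   0   0   0
  0   0   0   0   0
  0   0   0   0   0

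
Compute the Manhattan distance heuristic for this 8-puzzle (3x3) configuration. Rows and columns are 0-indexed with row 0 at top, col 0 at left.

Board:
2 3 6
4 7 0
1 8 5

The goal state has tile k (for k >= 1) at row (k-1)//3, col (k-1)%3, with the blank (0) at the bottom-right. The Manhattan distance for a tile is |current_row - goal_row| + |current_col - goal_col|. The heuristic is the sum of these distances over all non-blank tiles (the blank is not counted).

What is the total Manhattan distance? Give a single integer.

Tile 2: (0,0)->(0,1) = 1
Tile 3: (0,1)->(0,2) = 1
Tile 6: (0,2)->(1,2) = 1
Tile 4: (1,0)->(1,0) = 0
Tile 7: (1,1)->(2,0) = 2
Tile 1: (2,0)->(0,0) = 2
Tile 8: (2,1)->(2,1) = 0
Tile 5: (2,2)->(1,1) = 2
Sum: 1 + 1 + 1 + 0 + 2 + 2 + 0 + 2 = 9

Answer: 9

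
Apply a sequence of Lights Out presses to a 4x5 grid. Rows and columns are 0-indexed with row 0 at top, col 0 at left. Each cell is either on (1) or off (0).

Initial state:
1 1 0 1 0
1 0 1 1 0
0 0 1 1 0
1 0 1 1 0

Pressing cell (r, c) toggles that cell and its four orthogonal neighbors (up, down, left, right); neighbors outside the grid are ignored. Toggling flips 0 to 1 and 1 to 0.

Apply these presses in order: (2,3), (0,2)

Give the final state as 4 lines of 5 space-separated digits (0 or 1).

After press 1 at (2,3):
1 1 0 1 0
1 0 1 0 0
0 0 0 0 1
1 0 1 0 0

After press 2 at (0,2):
1 0 1 0 0
1 0 0 0 0
0 0 0 0 1
1 0 1 0 0

Answer: 1 0 1 0 0
1 0 0 0 0
0 0 0 0 1
1 0 1 0 0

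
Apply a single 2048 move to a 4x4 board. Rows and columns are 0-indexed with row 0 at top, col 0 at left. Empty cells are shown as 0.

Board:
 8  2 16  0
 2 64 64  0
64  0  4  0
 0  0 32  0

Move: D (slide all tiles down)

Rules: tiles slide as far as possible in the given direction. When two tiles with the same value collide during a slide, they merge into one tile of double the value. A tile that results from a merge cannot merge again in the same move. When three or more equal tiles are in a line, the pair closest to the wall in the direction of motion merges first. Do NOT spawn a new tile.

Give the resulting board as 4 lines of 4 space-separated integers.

Slide down:
col 0: [8, 2, 64, 0] -> [0, 8, 2, 64]
col 1: [2, 64, 0, 0] -> [0, 0, 2, 64]
col 2: [16, 64, 4, 32] -> [16, 64, 4, 32]
col 3: [0, 0, 0, 0] -> [0, 0, 0, 0]

Answer:  0  0 16  0
 8  0 64  0
 2  2  4  0
64 64 32  0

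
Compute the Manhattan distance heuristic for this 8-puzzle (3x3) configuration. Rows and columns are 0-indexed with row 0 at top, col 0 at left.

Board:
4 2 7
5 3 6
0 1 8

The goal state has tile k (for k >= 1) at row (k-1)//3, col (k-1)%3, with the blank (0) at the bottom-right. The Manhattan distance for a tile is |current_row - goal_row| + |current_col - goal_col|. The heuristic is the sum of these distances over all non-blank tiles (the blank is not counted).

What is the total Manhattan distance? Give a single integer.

Answer: 12

Derivation:
Tile 4: (0,0)->(1,0) = 1
Tile 2: (0,1)->(0,1) = 0
Tile 7: (0,2)->(2,0) = 4
Tile 5: (1,0)->(1,1) = 1
Tile 3: (1,1)->(0,2) = 2
Tile 6: (1,2)->(1,2) = 0
Tile 1: (2,1)->(0,0) = 3
Tile 8: (2,2)->(2,1) = 1
Sum: 1 + 0 + 4 + 1 + 2 + 0 + 3 + 1 = 12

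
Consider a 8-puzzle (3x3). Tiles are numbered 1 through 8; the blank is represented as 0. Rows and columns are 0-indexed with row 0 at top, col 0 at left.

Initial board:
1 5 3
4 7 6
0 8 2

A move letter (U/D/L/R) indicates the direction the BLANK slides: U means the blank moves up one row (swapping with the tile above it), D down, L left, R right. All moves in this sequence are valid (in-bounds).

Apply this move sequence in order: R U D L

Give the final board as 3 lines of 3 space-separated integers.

After move 1 (R):
1 5 3
4 7 6
8 0 2

After move 2 (U):
1 5 3
4 0 6
8 7 2

After move 3 (D):
1 5 3
4 7 6
8 0 2

After move 4 (L):
1 5 3
4 7 6
0 8 2

Answer: 1 5 3
4 7 6
0 8 2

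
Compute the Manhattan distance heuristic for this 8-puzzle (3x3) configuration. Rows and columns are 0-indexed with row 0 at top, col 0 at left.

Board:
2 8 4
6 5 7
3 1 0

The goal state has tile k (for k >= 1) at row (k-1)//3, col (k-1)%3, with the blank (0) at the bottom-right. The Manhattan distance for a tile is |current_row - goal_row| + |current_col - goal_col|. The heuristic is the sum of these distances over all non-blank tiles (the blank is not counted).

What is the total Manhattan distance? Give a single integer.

Tile 2: at (0,0), goal (0,1), distance |0-0|+|0-1| = 1
Tile 8: at (0,1), goal (2,1), distance |0-2|+|1-1| = 2
Tile 4: at (0,2), goal (1,0), distance |0-1|+|2-0| = 3
Tile 6: at (1,0), goal (1,2), distance |1-1|+|0-2| = 2
Tile 5: at (1,1), goal (1,1), distance |1-1|+|1-1| = 0
Tile 7: at (1,2), goal (2,0), distance |1-2|+|2-0| = 3
Tile 3: at (2,0), goal (0,2), distance |2-0|+|0-2| = 4
Tile 1: at (2,1), goal (0,0), distance |2-0|+|1-0| = 3
Sum: 1 + 2 + 3 + 2 + 0 + 3 + 4 + 3 = 18

Answer: 18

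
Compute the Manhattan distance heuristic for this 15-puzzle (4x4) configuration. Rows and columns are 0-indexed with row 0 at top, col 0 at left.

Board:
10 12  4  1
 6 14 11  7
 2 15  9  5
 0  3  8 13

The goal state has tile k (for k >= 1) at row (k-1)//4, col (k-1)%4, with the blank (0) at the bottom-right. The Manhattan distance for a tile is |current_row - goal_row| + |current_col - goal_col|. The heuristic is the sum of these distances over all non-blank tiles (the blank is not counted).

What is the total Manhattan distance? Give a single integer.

Answer: 37

Derivation:
Tile 10: at (0,0), goal (2,1), distance |0-2|+|0-1| = 3
Tile 12: at (0,1), goal (2,3), distance |0-2|+|1-3| = 4
Tile 4: at (0,2), goal (0,3), distance |0-0|+|2-3| = 1
Tile 1: at (0,3), goal (0,0), distance |0-0|+|3-0| = 3
Tile 6: at (1,0), goal (1,1), distance |1-1|+|0-1| = 1
Tile 14: at (1,1), goal (3,1), distance |1-3|+|1-1| = 2
Tile 11: at (1,2), goal (2,2), distance |1-2|+|2-2| = 1
Tile 7: at (1,3), goal (1,2), distance |1-1|+|3-2| = 1
Tile 2: at (2,0), goal (0,1), distance |2-0|+|0-1| = 3
Tile 15: at (2,1), goal (3,2), distance |2-3|+|1-2| = 2
Tile 9: at (2,2), goal (2,0), distance |2-2|+|2-0| = 2
Tile 5: at (2,3), goal (1,0), distance |2-1|+|3-0| = 4
Tile 3: at (3,1), goal (0,2), distance |3-0|+|1-2| = 4
Tile 8: at (3,2), goal (1,3), distance |3-1|+|2-3| = 3
Tile 13: at (3,3), goal (3,0), distance |3-3|+|3-0| = 3
Sum: 3 + 4 + 1 + 3 + 1 + 2 + 1 + 1 + 3 + 2 + 2 + 4 + 4 + 3 + 3 = 37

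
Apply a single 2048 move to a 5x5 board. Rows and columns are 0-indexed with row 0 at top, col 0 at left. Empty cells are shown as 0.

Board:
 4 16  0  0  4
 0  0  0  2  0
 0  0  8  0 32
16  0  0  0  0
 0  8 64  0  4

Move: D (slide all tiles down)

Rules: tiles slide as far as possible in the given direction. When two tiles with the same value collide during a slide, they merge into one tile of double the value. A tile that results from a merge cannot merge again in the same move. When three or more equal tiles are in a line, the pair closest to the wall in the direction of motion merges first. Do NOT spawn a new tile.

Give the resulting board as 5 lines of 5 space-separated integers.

Slide down:
col 0: [4, 0, 0, 16, 0] -> [0, 0, 0, 4, 16]
col 1: [16, 0, 0, 0, 8] -> [0, 0, 0, 16, 8]
col 2: [0, 0, 8, 0, 64] -> [0, 0, 0, 8, 64]
col 3: [0, 2, 0, 0, 0] -> [0, 0, 0, 0, 2]
col 4: [4, 0, 32, 0, 4] -> [0, 0, 4, 32, 4]

Answer:  0  0  0  0  0
 0  0  0  0  0
 0  0  0  0  4
 4 16  8  0 32
16  8 64  2  4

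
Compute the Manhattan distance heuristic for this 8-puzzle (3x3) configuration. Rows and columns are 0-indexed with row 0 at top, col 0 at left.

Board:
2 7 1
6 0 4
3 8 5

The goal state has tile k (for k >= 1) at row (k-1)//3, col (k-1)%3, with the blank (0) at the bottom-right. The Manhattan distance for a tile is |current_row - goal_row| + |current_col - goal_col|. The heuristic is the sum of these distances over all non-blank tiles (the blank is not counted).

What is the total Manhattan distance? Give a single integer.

Tile 2: (0,0)->(0,1) = 1
Tile 7: (0,1)->(2,0) = 3
Tile 1: (0,2)->(0,0) = 2
Tile 6: (1,0)->(1,2) = 2
Tile 4: (1,2)->(1,0) = 2
Tile 3: (2,0)->(0,2) = 4
Tile 8: (2,1)->(2,1) = 0
Tile 5: (2,2)->(1,1) = 2
Sum: 1 + 3 + 2 + 2 + 2 + 4 + 0 + 2 = 16

Answer: 16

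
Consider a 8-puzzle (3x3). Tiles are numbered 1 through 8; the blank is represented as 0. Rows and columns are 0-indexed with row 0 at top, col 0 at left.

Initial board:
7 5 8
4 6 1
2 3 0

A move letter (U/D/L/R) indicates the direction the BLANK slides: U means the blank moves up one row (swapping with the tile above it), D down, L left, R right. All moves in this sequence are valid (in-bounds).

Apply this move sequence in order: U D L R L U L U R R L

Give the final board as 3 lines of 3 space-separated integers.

Answer: 5 0 8
7 4 1
2 6 3

Derivation:
After move 1 (U):
7 5 8
4 6 0
2 3 1

After move 2 (D):
7 5 8
4 6 1
2 3 0

After move 3 (L):
7 5 8
4 6 1
2 0 3

After move 4 (R):
7 5 8
4 6 1
2 3 0

After move 5 (L):
7 5 8
4 6 1
2 0 3

After move 6 (U):
7 5 8
4 0 1
2 6 3

After move 7 (L):
7 5 8
0 4 1
2 6 3

After move 8 (U):
0 5 8
7 4 1
2 6 3

After move 9 (R):
5 0 8
7 4 1
2 6 3

After move 10 (R):
5 8 0
7 4 1
2 6 3

After move 11 (L):
5 0 8
7 4 1
2 6 3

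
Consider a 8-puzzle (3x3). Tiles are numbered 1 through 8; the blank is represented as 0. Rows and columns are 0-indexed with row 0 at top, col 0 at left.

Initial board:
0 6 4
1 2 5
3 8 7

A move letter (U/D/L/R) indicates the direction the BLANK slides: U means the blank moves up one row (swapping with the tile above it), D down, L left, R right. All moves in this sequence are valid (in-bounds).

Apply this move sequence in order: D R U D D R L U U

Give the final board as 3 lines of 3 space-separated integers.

Answer: 1 0 4
2 6 5
3 8 7

Derivation:
After move 1 (D):
1 6 4
0 2 5
3 8 7

After move 2 (R):
1 6 4
2 0 5
3 8 7

After move 3 (U):
1 0 4
2 6 5
3 8 7

After move 4 (D):
1 6 4
2 0 5
3 8 7

After move 5 (D):
1 6 4
2 8 5
3 0 7

After move 6 (R):
1 6 4
2 8 5
3 7 0

After move 7 (L):
1 6 4
2 8 5
3 0 7

After move 8 (U):
1 6 4
2 0 5
3 8 7

After move 9 (U):
1 0 4
2 6 5
3 8 7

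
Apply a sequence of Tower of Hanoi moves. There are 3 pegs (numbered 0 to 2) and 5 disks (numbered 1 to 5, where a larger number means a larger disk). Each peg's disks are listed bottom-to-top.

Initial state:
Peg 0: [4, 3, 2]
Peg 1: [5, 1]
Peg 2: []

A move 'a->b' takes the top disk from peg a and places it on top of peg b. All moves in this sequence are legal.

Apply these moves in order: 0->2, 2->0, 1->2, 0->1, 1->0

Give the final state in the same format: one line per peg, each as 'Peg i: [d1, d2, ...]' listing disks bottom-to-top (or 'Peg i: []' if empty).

Answer: Peg 0: [4, 3, 2]
Peg 1: [5]
Peg 2: [1]

Derivation:
After move 1 (0->2):
Peg 0: [4, 3]
Peg 1: [5, 1]
Peg 2: [2]

After move 2 (2->0):
Peg 0: [4, 3, 2]
Peg 1: [5, 1]
Peg 2: []

After move 3 (1->2):
Peg 0: [4, 3, 2]
Peg 1: [5]
Peg 2: [1]

After move 4 (0->1):
Peg 0: [4, 3]
Peg 1: [5, 2]
Peg 2: [1]

After move 5 (1->0):
Peg 0: [4, 3, 2]
Peg 1: [5]
Peg 2: [1]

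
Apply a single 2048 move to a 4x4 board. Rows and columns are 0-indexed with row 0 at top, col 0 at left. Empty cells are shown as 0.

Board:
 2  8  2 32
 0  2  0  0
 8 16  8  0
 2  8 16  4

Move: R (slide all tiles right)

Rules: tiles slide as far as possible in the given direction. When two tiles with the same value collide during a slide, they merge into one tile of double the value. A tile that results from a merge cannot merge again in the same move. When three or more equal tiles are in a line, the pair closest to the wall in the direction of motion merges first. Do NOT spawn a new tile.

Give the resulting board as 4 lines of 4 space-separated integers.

Slide right:
row 0: [2, 8, 2, 32] -> [2, 8, 2, 32]
row 1: [0, 2, 0, 0] -> [0, 0, 0, 2]
row 2: [8, 16, 8, 0] -> [0, 8, 16, 8]
row 3: [2, 8, 16, 4] -> [2, 8, 16, 4]

Answer:  2  8  2 32
 0  0  0  2
 0  8 16  8
 2  8 16  4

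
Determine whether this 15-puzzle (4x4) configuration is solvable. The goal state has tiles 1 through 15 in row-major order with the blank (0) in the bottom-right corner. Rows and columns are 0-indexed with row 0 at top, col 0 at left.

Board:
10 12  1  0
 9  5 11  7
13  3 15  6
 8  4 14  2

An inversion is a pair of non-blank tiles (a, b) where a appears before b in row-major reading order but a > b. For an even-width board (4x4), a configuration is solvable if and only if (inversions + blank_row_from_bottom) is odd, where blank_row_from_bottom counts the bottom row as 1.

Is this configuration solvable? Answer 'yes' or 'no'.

Inversions: 56
Blank is in row 0 (0-indexed from top), which is row 4 counting from the bottom (bottom = 1).
56 + 4 = 60, which is even, so the puzzle is not solvable.

Answer: no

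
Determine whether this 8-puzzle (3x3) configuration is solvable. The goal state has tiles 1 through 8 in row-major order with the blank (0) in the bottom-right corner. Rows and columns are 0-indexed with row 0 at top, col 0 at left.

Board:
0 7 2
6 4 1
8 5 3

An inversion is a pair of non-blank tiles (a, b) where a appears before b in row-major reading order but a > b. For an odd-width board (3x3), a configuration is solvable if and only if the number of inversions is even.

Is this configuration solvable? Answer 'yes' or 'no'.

Answer: yes

Derivation:
Inversions (pairs i<j in row-major order where tile[i] > tile[j] > 0): 16
16 is even, so the puzzle is solvable.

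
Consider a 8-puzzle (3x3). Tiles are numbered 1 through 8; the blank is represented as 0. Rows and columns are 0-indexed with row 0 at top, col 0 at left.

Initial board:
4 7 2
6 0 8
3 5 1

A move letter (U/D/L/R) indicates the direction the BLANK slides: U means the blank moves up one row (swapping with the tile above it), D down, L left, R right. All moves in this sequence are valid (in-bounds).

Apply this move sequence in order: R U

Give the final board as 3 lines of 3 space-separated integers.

Answer: 4 7 0
6 8 2
3 5 1

Derivation:
After move 1 (R):
4 7 2
6 8 0
3 5 1

After move 2 (U):
4 7 0
6 8 2
3 5 1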